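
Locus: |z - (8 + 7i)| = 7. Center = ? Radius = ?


|z - z0| = r is a circle with center z0 and radius r.
Center = (8, 7), radius = 7

Circle with center (8, 7) and radius 7


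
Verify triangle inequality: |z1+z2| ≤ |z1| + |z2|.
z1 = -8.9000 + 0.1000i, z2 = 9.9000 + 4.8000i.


|z1| = sqrt((-8.9)^2 + 0.1^2) = sqrt(79.22) = 8.9006
|z2| = sqrt(9.9^2 + 4.8^2) = sqrt(121.05) = 11.0023
z1+z2 = 1.0000 + 4.9000i
|z1+z2| = sqrt(25.01) = 5.0010
|z1|+|z2| = 8.9006 + 11.0023 = 19.9029

|z1+z2| = 5.0010 ≤ |z1|+|z2| = 19.9029 (verified)


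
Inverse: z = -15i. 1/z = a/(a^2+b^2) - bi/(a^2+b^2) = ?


|z|^2 = 0+225 = 225
1/z = (0 + 15i)/225

1/z = 0 + 0.0667i


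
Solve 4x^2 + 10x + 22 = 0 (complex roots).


disc = 10^2 - 4*4*22 = 100 - 352 = -252
sqrt(|disc|) = sqrt(252) = 15.8745
Real part = -10/(2*4) = -1.2500
Imag part = 15.8745/(2*4) = 1.9843

-1.2500 ± 1.9843i


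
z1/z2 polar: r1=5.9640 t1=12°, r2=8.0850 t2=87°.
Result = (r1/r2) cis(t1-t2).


r = 5.9640 / 8.0850 = 0.7377
theta = 12° - 87° = -75° = 285° (mod 360)

0.7377 cis(285°)


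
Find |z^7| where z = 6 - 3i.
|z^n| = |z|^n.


|z| = sqrt(36+9) = sqrt(45) = 6.7082
|z^7| = |z|^7 = (sqrt(45))^7 = 45^3 * sqrt(45) = 91125*sqrt(45)

|z^7| = 91125*sqrt(45) ≈ 611285.0833


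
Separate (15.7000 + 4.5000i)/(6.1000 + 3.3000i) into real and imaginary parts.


Multiply by conjugate: (15.7000 + 4.5000i)(6.1000 - 3.3000i) / (6.1^2 + 3.3^2)
Numerator real = 15.7*6.1 + 4.5*3.3 = 110.62
Numerator imag = 4.5*6.1 - 15.7*3.3 = -24.36
Denominator = 48.1
Re(z) = 110.62/48.1 = 2.2998
Im(z) = -24.36/48.1 = -0.5064

Re(z) = 2.2998, Im(z) = -0.5064


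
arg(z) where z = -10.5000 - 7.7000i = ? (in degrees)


Re = -10.5, Im = -7.7
arg = atan2(-7.7, -10.5) = -143.7462 degrees

arg(z) = -143.7462 degrees


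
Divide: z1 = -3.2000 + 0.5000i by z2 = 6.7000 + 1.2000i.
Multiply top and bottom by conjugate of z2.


Conjugate of z2 = 6.7000 - 1.2000i
Numerator: (-3.2000 + 0.5000i)(6.7000 - 1.2000i) = -20.8400 + 7.1900i
Denominator: 6.7^2 + 1.2^2 = 46.33
Result = (-20.8400 + 7.1900i)/46.33

-0.4498 + 0.1552i


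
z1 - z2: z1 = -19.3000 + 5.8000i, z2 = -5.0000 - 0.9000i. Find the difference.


Real: -19.3 + 5 = -14.3
Imag: 5.8 + 0.9 = 6.7

-14.3000 + 6.7000i


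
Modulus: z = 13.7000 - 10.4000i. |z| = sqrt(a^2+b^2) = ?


|z| = sqrt(13.7^2 + (-10.4)^2) = sqrt(187.69 + 108.16) = sqrt(295.85) = 17.2003

|z| = 17.2003


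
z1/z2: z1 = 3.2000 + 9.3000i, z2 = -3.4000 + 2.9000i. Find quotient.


Conjugate of z2 = -3.4000 - 2.9000i
Numerator: (3.2000 + 9.3000i)(-3.4000 - 2.9000i) = 16.0900 - 40.9000i
Denominator: (-3.4)^2 + 2.9^2 = 19.97
Result = (16.0900 - 40.9000i)/19.97

0.8057 - 2.0481i


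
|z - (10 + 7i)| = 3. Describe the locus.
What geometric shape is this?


|z - z0| = r is a circle with center z0 and radius r.
Center = (10, 7), radius = 3

Circle with center (10, 7) and radius 3


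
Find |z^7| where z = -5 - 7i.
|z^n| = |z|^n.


|z| = sqrt(25+49) = sqrt(74) = 8.6023
|z^7| = |z|^7 = (sqrt(74))^7 = 74^3 * sqrt(74) = 405224*sqrt(74)

|z^7| = 405224*sqrt(74) ≈ 3485868.6540


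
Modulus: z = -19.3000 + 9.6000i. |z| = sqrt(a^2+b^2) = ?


|z| = sqrt((-19.3)^2 + 9.6^2) = sqrt(372.49 + 92.16) = sqrt(464.65) = 21.5557

|z| = 21.5557


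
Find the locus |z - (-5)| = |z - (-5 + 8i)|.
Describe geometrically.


Equal distances means the locus is the perpendicular bisector of z1 and z2.
Midpoint = ((-5+(-5))/2, (0+8)/2) = (-5.0000, 4.0000)

Perpendicular bisector through (-5.0000, 4.0000)


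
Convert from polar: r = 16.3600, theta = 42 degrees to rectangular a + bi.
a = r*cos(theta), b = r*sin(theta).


a = 16.3600*cos(42°) = 16.3600*0.74314 = 12.1578
b = 16.3600*sin(42°) = 16.3600*0.66913 = 10.9470

12.1578 + 10.9470i


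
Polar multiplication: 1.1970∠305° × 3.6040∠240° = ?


r = 1.1970 * 3.6040 = 4.3140
theta = 305° + 240° = 545° = 185° (mod 360)

4.3140 cis(185°)


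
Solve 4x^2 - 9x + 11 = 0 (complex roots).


disc = (-9)^2 - 4*4*11 = 81 - 176 = -95
sqrt(|disc|) = sqrt(95) = 9.7468
Real part = 9/(2*4) = 1.1250
Imag part = 9.7468/(2*4) = 1.2183

1.1250 ± 1.2183i


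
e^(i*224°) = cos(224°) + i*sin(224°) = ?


cos(224°) = -0.7193
sin(224°) = -0.6947

e^(i*224°) = -0.7193 - 0.6947i


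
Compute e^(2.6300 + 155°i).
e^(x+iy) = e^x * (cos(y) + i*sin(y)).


e^2.6300 = 13.8738
cos(155°) = -0.906308
sin(155°) = 0.42262
Real = 13.8738*(-0.906308) = -12.5739
Imag = 13.8738*0.42262 = 5.8633

-12.5739 + 5.8633i


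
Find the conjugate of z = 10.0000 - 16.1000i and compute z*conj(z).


z_bar = 10.0000 + 16.1000i
z*z_bar = 10^2 + (-16.1)^2 = 100 + 259.21 = 359.21

z_bar = 10.0000 + 16.1000i, z*z_bar = 359.21


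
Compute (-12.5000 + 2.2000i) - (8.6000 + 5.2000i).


Real: -12.5 - 8.6 = -21.1
Imag: 2.2 - 5.2 = -3

-21.1000 - 3.0000i


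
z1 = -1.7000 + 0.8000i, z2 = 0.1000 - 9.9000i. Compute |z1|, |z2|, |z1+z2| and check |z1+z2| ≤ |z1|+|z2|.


|z1| = sqrt((-1.7)^2 + 0.8^2) = sqrt(3.53) = 1.8788
|z2| = sqrt(0.1^2 + (-9.9)^2) = sqrt(98.02) = 9.9005
z1+z2 = -1.6000 - 9.1000i
|z1+z2| = sqrt(85.37) = 9.2396
|z1|+|z2| = 1.8788 + 9.9005 = 11.7793

|z1+z2| = 9.2396 ≤ |z1|+|z2| = 11.7793 (verified)


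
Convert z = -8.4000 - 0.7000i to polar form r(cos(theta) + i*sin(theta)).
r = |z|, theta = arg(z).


r = sqrt(70.56+0.49) = sqrt(71.05) = 8.4291
theta = atan2(-0.7, -8.4) = -175.2364 degrees

r = 8.4291, theta = -175.2364 degrees


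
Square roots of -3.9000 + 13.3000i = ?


|z| = sqrt(15.21+176.89) = 13.8600
sqrt((|z|+a)/2) = sqrt((13.8600+(-3.9))/2) = sqrt(4.9800) = 2.2316
sqrt((|z|-a)/2) = sqrt((13.8600-(-3.9))/2) = sqrt(8.8800) = 2.9799

±(2.2316 + 2.9799i) i.e. 2.2316 + 2.9799i and -2.2316 - 2.9799i


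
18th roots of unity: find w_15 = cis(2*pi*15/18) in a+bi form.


Angle = 360*15/18 = 300°
a = cos(300°) = 0.5000
b = sin(300°) = -0.8660

0.5000 - 0.8660i


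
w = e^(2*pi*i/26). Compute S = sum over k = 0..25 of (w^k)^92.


The roots are w_k = w^k with w = e^(2*pi*i/26), and (w^k)^92 = (w^92)^k.
So S = 1 + u + u^2 + ... + u^(25) with u = w^92.
92 = 3*26 + 14, so 92 is not a multiple of 26: u = (w^26)^3 * w^14 = w^14 ≠ 1 (w is a primitive 26th root), while u^26 = (w^26)^92 = 1.
Geometric series: S = (1 - u^26)/(1 - u) = (1 - 1)/(1 - u) = 0

S = 0


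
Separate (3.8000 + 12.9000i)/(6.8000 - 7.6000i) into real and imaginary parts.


Multiply by conjugate: (3.8000 + 12.9000i)(6.8000 + 7.6000i) / (6.8^2 + (-7.6)^2)
Numerator real = 3.8*6.8 + 12.9*(-7.6) = -72.2
Numerator imag = 12.9*6.8 - 3.8*(-7.6) = 116.6
Denominator = 104
Re(z) = -72.2/104 = -0.6942
Im(z) = 116.6/104 = 1.1212

Re(z) = -0.6942, Im(z) = 1.1212


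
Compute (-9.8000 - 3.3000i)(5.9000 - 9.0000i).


Real = -9.8*5.9 - (-3.3)*(-9) = -57.82 - 29.7 = -87.52
Imag = -9.8*(-9) + 5.9*(-3.3) = 88.2 - (19.47) = 68.73

-87.5200 + 68.7300i


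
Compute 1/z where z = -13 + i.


|z|^2 = 169+1 = 170
1/z = (-13 - 1i)/170

1/z = -0.0765 - 0.0059i


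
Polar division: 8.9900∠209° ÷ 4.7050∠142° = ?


r = 8.9900 / 4.7050 = 1.9107
theta = 209° - 142° = 67° = 67° (mod 360)

1.9107 cis(67°)


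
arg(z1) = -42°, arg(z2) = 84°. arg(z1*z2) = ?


arg(z1*z2) = -42° + 84° = 42°
Normalized to (-180°, 180°]: 42°

42°


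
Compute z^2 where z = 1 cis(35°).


r^2 = 1^2 = 1
n*theta = 2*35° = 70° = 70° (mod 360)
a = 1*cos(70°) = 0.3420
b = 1*sin(70°) = 0.9397

1 cis(70°) = 0.3420 + 0.9397i


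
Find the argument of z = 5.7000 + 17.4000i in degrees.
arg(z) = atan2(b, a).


Re = 5.7, Im = 17.4
arg = atan2(17.4, 5.7) = 71.8619 degrees

arg(z) = 71.8619 degrees


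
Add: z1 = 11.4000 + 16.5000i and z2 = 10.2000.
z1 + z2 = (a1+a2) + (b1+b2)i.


Real: 11.4 + 10.2 = 21.6
Imag: 16.5 + 0 = 16.5

21.6000 + 16.5000i


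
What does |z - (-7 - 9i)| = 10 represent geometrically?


|z - z0| = r is a circle with center z0 and radius r.
Center = (-7, -9), radius = 10

Circle with center (-7, -9) and radius 10


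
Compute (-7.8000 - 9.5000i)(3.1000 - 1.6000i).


Real = -7.8*3.1 - (-9.5)*(-1.6) = -24.18 - 15.2 = -39.38
Imag = -7.8*(-1.6) + 3.1*(-9.5) = 12.48 - (29.45) = -16.97

-39.3800 - 16.9700i


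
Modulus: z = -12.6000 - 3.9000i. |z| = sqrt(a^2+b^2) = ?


|z| = sqrt((-12.6)^2 + (-3.9)^2) = sqrt(158.76 + 15.21) = sqrt(173.97) = 13.1898

|z| = 13.1898


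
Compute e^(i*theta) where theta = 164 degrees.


cos(164°) = -0.9613
sin(164°) = 0.2756

e^(i*164°) = -0.9613 + 0.2756i


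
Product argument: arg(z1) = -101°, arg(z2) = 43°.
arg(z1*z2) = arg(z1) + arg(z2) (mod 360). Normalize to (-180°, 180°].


arg(z1*z2) = -101° + 43° = -58°
Normalized to (-180°, 180°]: -58°

-58°


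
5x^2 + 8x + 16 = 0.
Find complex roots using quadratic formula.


disc = 8^2 - 4*5*16 = 64 - 320 = -256
sqrt(|disc|) = sqrt(256) = 16.0000
Real part = -8/(2*5) = -0.8000
Imag part = 16.0000/(2*5) = 1.6000

-0.8000 ± 1.6000i


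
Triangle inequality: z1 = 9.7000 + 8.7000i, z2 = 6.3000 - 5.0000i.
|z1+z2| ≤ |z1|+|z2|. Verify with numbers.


|z1| = sqrt(9.7^2 + 8.7^2) = sqrt(169.78) = 13.0300
|z2| = sqrt(6.3^2 + (-5)^2) = sqrt(64.69) = 8.0430
z1+z2 = 16.0000 + 3.7000i
|z1+z2| = sqrt(269.69) = 16.4222
|z1|+|z2| = 13.0300 + 8.0430 = 21.0730

|z1+z2| = 16.4222 ≤ |z1|+|z2| = 21.0730 (verified)


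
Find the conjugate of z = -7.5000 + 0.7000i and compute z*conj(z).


z_bar = -7.5000 - 0.7000i
z*z_bar = (-7.5)^2 + 0.7^2 = 56.25 + 0.49 = 56.74

z_bar = -7.5000 - 0.7000i, z*z_bar = 56.74


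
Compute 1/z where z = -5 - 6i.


|z|^2 = 25+36 = 61
1/z = (-5 + 6i)/61

1/z = -0.0820 + 0.0984i


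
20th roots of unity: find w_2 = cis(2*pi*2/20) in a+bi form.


Angle = 360*2/20 = 36°
a = cos(36°) = 0.8090
b = sin(36°) = 0.5878

0.8090 + 0.5878i


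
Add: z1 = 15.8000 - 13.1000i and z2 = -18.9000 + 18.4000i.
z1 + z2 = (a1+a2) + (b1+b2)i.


Real: 15.8 - 18.9 = -3.1
Imag: -13.1 + 18.4 = 5.3

-3.1000 + 5.3000i


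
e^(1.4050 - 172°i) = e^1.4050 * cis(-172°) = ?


e^1.4050 = 4.07553
cos(-172°) = -0.99027
sin(-172°) = -0.13917
Real = 4.07553*(-0.99027) = -4.0359
Imag = 4.07553*(-0.13917) = -0.5672

-4.0359 - 0.5672i


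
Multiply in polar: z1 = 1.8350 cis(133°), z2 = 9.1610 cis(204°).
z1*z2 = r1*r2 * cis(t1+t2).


r = 1.8350 * 9.1610 = 16.8104
theta = 133° + 204° = 337° = 337° (mod 360)

16.8104 cis(337°)


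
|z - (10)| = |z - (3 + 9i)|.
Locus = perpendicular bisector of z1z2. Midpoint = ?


Equal distances means the locus is the perpendicular bisector of z1 and z2.
Midpoint = ((10+3)/2, (0+9)/2) = (6.5000, 4.5000)

Perpendicular bisector through (6.5000, 4.5000)


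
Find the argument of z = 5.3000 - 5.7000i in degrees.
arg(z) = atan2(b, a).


Re = 5.3, Im = -5.7
arg = atan2(-5.7, 5.3) = -47.0826 degrees

arg(z) = -47.0826 degrees


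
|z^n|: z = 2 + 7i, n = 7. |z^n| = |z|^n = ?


|z| = sqrt(4+49) = sqrt(53) = 7.2801
|z^7| = |z|^7 = (sqrt(53))^7 = 53^3 * sqrt(53) = 148877*sqrt(53)

|z^7| = 148877*sqrt(53) ≈ 1083840.9200


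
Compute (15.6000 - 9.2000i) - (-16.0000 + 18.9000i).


Real: 15.6 + 16 = 31.6
Imag: -9.2 - 18.9 = -28.1

31.6000 - 28.1000i


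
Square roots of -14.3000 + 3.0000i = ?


|z| = sqrt(204.49+9) = 14.6113
sqrt((|z|+a)/2) = sqrt((14.6113+(-14.3))/2) = sqrt(0.1556) = 0.3945
sqrt((|z|-a)/2) = sqrt((14.6113-(-14.3))/2) = sqrt(14.4556) = 3.8021

±(0.3945 + 3.8021i) i.e. 0.3945 + 3.8021i and -0.3945 - 3.8021i


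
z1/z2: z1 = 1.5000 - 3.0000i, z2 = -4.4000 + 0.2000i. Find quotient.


Conjugate of z2 = -4.4000 - 0.2000i
Numerator: (1.5000 - 3.0000i)(-4.4000 - 0.2000i) = -7.2000 + 12.9000i
Denominator: (-4.4)^2 + 0.2^2 = 19.4
Result = (-7.2000 + 12.9000i)/19.4

-0.3711 + 0.6649i


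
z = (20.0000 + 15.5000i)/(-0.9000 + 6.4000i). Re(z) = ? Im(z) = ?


Multiply by conjugate: (20.0000 + 15.5000i)(-0.9000 - 6.4000i) / ((-0.9)^2 + 6.4^2)
Numerator real = 20*(-0.9) + 15.5*6.4 = 81.2
Numerator imag = 15.5*(-0.9) - 20*6.4 = -141.95
Denominator = 41.77
Re(z) = 81.2/41.77 = 1.9440
Im(z) = -141.95/41.77 = -3.3984

Re(z) = 1.9440, Im(z) = -3.3984


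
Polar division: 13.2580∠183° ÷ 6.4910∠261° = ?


r = 13.2580 / 6.4910 = 2.0425
theta = 183° - 261° = -78° = 282° (mod 360)

2.0425 cis(282°)


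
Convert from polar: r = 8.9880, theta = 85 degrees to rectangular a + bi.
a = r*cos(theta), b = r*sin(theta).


a = 8.9880*cos(85°) = 8.9880*0.08716 = 0.7834
b = 8.9880*sin(85°) = 8.9880*0.9962 = 8.9538

0.7834 + 8.9538i


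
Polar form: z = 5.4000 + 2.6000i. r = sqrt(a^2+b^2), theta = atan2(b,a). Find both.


r = sqrt(29.16+6.76) = sqrt(35.92) = 5.9933
theta = atan2(2.6, 5.4) = 25.7100 degrees

r = 5.9933, theta = 25.7100 degrees


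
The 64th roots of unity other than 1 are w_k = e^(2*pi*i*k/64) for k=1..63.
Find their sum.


With w = e^(2*pi*i/64), all 64 of the 64th roots of unity w^0 = 1, w, ..., w^(63) sum to 0: 1 + w + ... + w^(63) = (1 - w^64)/(1 - w) = 0 since w^64 = 1, w ≠ 1.
Removing the root 1: w + w^2 + ... + w^(63) = 0 - 1 = -1

Sum = -1


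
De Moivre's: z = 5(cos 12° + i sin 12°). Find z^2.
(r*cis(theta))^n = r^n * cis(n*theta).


r^2 = 5^2 = 25
n*theta = 2*12° = 24° = 24° (mod 360)
a = 25*cos(24°) = 22.8386
b = 25*sin(24°) = 10.1684

25 cis(24°) = 22.8386 + 10.1684i


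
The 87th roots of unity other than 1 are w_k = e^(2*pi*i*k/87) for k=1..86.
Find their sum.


With w = e^(2*pi*i/87), all 87 of the 87th roots of unity w^0 = 1, w, ..., w^(86) sum to 0: 1 + w + ... + w^(86) = (1 - w^87)/(1 - w) = 0 since w^87 = 1, w ≠ 1.
Removing the root 1: w + w^2 + ... + w^(86) = 0 - 1 = -1

Sum = -1


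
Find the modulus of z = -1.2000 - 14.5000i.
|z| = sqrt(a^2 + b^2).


|z| = sqrt((-1.2)^2 + (-14.5)^2) = sqrt(1.44 + 210.25) = sqrt(211.69) = 14.5496

|z| = 14.5496


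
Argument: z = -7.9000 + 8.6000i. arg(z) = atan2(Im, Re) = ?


Re = -7.9, Im = 8.6
arg = atan2(8.6, -7.9) = 132.5707 degrees

arg(z) = 132.5707 degrees


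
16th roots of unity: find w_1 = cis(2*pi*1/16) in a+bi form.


Angle = 360*1/16 = 22.5°
a = cos(22.5°) = 0.9239
b = sin(22.5°) = 0.3827

0.9239 + 0.3827i


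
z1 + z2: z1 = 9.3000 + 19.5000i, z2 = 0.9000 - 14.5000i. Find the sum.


Real: 9.3 + 0.9 = 10.2
Imag: 19.5 - 14.5 = 5

10.2000 + 5.0000i


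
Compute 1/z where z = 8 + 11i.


|z|^2 = 64+121 = 185
1/z = (8 - 11i)/185

1/z = 0.0432 - 0.0595i


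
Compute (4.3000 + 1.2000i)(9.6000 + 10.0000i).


Real = 4.3*9.6 - 1.2*10 = 41.28 - 12 = 29.28
Imag = 4.3*10 + 9.6*1.2 = 43 + 11.52 = 54.52

29.2800 + 54.5200i


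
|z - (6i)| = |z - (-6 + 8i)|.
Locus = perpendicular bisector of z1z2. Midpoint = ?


Equal distances means the locus is the perpendicular bisector of z1 and z2.
Midpoint = ((0+(-6))/2, (6+8)/2) = (-3.0000, 7.0000)

Perpendicular bisector through (-3.0000, 7.0000)


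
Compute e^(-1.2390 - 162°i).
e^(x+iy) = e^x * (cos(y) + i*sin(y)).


e^-1.2390 = 0.2897
cos(-162°) = -0.9511
sin(-162°) = -0.309
Real = 0.2897*(-0.9511) = -0.2755
Imag = 0.2897*(-0.309) = -0.0895

-0.2755 - 0.0895i


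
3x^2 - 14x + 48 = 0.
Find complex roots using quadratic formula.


disc = (-14)^2 - 4*3*48 = 196 - 576 = -380
sqrt(|disc|) = sqrt(380) = 19.4936
Real part = 14/(2*3) = 2.3333
Imag part = 19.4936/(2*3) = 3.2489

2.3333 ± 3.2489i


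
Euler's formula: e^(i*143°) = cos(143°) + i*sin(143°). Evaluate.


cos(143°) = -0.7986
sin(143°) = 0.6018

e^(i*143°) = -0.7986 + 0.6018i


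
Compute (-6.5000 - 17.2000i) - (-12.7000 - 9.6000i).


Real: -6.5 + 12.7 = 6.2
Imag: -17.2 + 9.6 = -7.6

6.2000 - 7.6000i


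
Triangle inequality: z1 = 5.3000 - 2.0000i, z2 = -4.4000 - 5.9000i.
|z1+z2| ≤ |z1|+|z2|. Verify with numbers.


|z1| = sqrt(5.3^2 + (-2)^2) = sqrt(32.09) = 5.6648
|z2| = sqrt((-4.4)^2 + (-5.9)^2) = sqrt(54.17) = 7.3600
z1+z2 = 0.9000 - 7.9000i
|z1+z2| = sqrt(63.22) = 7.9511
|z1|+|z2| = 5.6648 + 7.3600 = 13.0248

|z1+z2| = 7.9511 ≤ |z1|+|z2| = 13.0248 (verified)


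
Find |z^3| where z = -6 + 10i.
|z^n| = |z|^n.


|z| = sqrt(36+100) = sqrt(136) = 11.6619
|z^3| = |z|^3 = (sqrt(136))^3 = 136*sqrt(136)

|z^3| = 136*sqrt(136) ≈ 1586.0189


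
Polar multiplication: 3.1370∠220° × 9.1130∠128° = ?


r = 3.1370 * 9.1130 = 28.5875
theta = 220° + 128° = 348° = 348° (mod 360)

28.5875 cis(348°)


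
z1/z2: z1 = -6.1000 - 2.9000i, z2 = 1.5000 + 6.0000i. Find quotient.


Conjugate of z2 = 1.5000 - 6.0000i
Numerator: (-6.1000 - 2.9000i)(1.5000 - 6.0000i) = -26.5500 + 32.2500i
Denominator: 1.5^2 + 6^2 = 38.25
Result = (-26.5500 + 32.2500i)/38.25

-0.6941 + 0.8431i


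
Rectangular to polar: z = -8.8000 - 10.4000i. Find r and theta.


r = sqrt(77.44+108.16) = sqrt(185.6) = 13.6235
theta = atan2(-10.4, -8.8) = -130.2364 degrees

r = 13.6235, theta = -130.2364 degrees


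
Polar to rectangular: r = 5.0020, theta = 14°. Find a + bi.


a = 5.0020*cos(14°) = 5.0020*0.9703 = 4.8534
b = 5.0020*sin(14°) = 5.0020*0.24192 = 1.2101

4.8534 + 1.2101i


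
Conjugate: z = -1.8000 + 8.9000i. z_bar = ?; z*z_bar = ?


z_bar = -1.8000 - 8.9000i
z*z_bar = (-1.8)^2 + 8.9^2 = 3.24 + 79.21 = 82.45

z_bar = -1.8000 - 8.9000i, z*z_bar = 82.45


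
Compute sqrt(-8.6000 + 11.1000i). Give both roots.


|z| = sqrt(73.96+123.21) = 14.0417
sqrt((|z|+a)/2) = sqrt((14.0417+(-8.6))/2) = sqrt(2.7209) = 1.6495
sqrt((|z|-a)/2) = sqrt((14.0417-(-8.6))/2) = sqrt(11.3209) = 3.3646

±(1.6495 + 3.3646i) i.e. 1.6495 + 3.3646i and -1.6495 - 3.3646i


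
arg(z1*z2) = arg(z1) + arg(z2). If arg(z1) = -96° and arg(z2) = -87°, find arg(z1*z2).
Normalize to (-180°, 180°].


arg(z1*z2) = -96° - 87° = -183°
Normalized to (-180°, 180°]: 177°

177°


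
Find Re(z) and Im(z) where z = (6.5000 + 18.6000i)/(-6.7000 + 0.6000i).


Multiply by conjugate: (6.5000 + 18.6000i)(-6.7000 - 0.6000i) / ((-6.7)^2 + 0.6^2)
Numerator real = 6.5*(-6.7) + 18.6*0.6 = -32.39
Numerator imag = 18.6*(-6.7) - 6.5*0.6 = -128.52
Denominator = 45.25
Re(z) = -32.39/45.25 = -0.7158
Im(z) = -128.52/45.25 = -2.8402

Re(z) = -0.7158, Im(z) = -2.8402


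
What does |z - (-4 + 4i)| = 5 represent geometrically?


|z - z0| = r is a circle with center z0 and radius r.
Center = (-4, 4), radius = 5

Circle with center (-4, 4) and radius 5


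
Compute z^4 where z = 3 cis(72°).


r^4 = 3^4 = 81
n*theta = 4*72° = 288° = 288° (mod 360)
a = 81*cos(288°) = 25.0304
b = 81*sin(288°) = -77.0356

81 cis(288°) = 25.0304 - 77.0356i


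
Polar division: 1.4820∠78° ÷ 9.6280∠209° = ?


r = 1.4820 / 9.6280 = 0.1539
theta = 78° - 209° = -131° = 229° (mod 360)

0.1539 cis(229°)


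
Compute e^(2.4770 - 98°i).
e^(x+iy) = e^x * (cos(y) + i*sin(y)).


e^2.4770 = 11.9055
cos(-98°) = -0.13917
sin(-98°) = -0.990268
Real = 11.9055*(-0.13917) = -1.6569
Imag = 11.9055*(-0.990268) = -11.7896

-1.6569 - 11.7896i


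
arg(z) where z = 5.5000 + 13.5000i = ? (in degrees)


Re = 5.5, Im = 13.5
arg = atan2(13.5, 5.5) = 67.8337 degrees

arg(z) = 67.8337 degrees


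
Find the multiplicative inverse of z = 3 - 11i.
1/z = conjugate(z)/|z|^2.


|z|^2 = 9+121 = 130
1/z = (3 + 11i)/130

1/z = 0.0231 + 0.0846i


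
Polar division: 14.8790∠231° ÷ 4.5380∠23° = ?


r = 14.8790 / 4.5380 = 3.2788
theta = 231° - 23° = 208° = 208° (mod 360)

3.2788 cis(208°)


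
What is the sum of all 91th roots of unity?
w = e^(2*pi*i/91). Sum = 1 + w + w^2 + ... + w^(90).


The sum of all 91th roots of unity is 0.
Geometric series: (1 - w^91)/(1 - w) = (1-1)/(1-w) = 0 since w^91 = 1, w ≠ 1.
Alternatively: coefficient of z^90 in z^91 - 1 is 0.

0


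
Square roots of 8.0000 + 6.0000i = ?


|z| = sqrt(64+36) = 10.0000
sqrt((|z|+a)/2) = sqrt((10.0000+8)/2) = sqrt(9.0000) = 3.0000
sqrt((|z|-a)/2) = sqrt((10.0000-8)/2) = sqrt(1.0000) = 1.0000

±(3.0000 + 1.0000i) i.e. 3.0000 + 1.0000i and -3.0000 - 1.0000i


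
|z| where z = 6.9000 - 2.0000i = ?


|z| = sqrt(6.9^2 + (-2)^2) = sqrt(47.61 + 4) = sqrt(51.61) = 7.1840

|z| = 7.1840


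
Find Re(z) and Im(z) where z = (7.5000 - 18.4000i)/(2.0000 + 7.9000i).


Multiply by conjugate: (7.5000 - 18.4000i)(2.0000 - 7.9000i) / (2^2 + 7.9^2)
Numerator real = 7.5*2 - (18.4)*7.9 = -130.36
Numerator imag = -18.4*2 - 7.5*7.9 = -96.05
Denominator = 66.41
Re(z) = -130.36/66.41 = -1.9630
Im(z) = -96.05/66.41 = -1.4463

Re(z) = -1.9630, Im(z) = -1.4463


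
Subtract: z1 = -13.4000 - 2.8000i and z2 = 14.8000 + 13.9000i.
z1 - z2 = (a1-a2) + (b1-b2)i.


Real: -13.4 - 14.8 = -28.2
Imag: -2.8 - 13.9 = -16.7

-28.2000 - 16.7000i


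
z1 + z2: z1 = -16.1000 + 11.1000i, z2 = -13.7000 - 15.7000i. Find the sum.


Real: -16.1 - 13.7 = -29.8
Imag: 11.1 - 15.7 = -4.6

-29.8000 - 4.6000i


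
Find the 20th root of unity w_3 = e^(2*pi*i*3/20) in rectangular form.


Angle = 360*3/20 = 54°
a = cos(54°) = 0.5878
b = sin(54°) = 0.8090

0.5878 + 0.8090i


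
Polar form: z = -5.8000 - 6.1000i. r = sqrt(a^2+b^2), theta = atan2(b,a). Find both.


r = sqrt(33.64+37.21) = sqrt(70.85) = 8.4172
theta = atan2(-6.1, -5.8) = -133.5559 degrees

r = 8.4172, theta = -133.5559 degrees


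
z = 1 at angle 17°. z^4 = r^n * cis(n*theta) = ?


r^4 = 1^4 = 1
n*theta = 4*17° = 68° = 68° (mod 360)
a = 1*cos(68°) = 0.3746
b = 1*sin(68°) = 0.9272

1 cis(68°) = 0.3746 + 0.9272i


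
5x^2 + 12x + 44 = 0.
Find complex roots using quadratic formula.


disc = 12^2 - 4*5*44 = 144 - 880 = -736
sqrt(|disc|) = sqrt(736) = 27.1293
Real part = -12/(2*5) = -1.2000
Imag part = 27.1293/(2*5) = 2.7129

-1.2000 ± 2.7129i


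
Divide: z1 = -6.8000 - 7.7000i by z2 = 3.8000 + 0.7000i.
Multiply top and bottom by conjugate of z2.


Conjugate of z2 = 3.8000 - 0.7000i
Numerator: (-6.8000 - 7.7000i)(3.8000 - 0.7000i) = -31.2300 - 24.5000i
Denominator: 3.8^2 + 0.7^2 = 14.93
Result = (-31.2300 - 24.5000i)/14.93

-2.0918 - 1.6410i


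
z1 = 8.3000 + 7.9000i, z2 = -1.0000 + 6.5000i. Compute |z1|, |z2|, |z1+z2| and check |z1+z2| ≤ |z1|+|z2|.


|z1| = sqrt(8.3^2 + 7.9^2) = sqrt(131.3) = 11.4586
|z2| = sqrt((-1)^2 + 6.5^2) = sqrt(43.25) = 6.5765
z1+z2 = 7.3000 + 14.4000i
|z1+z2| = sqrt(260.65) = 16.1447
|z1|+|z2| = 11.4586 + 6.5765 = 18.0351

|z1+z2| = 16.1447 ≤ |z1|+|z2| = 18.0351 (verified)


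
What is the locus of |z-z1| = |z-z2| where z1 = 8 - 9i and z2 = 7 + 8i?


Equal distances means the locus is the perpendicular bisector of z1 and z2.
Midpoint = ((8+7)/2, (-9+8)/2) = (7.5000, -0.5000)

Perpendicular bisector through (7.5000, -0.5000)


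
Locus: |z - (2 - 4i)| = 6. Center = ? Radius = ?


|z - z0| = r is a circle with center z0 and radius r.
Center = (2, -4), radius = 6

Circle with center (2, -4) and radius 6


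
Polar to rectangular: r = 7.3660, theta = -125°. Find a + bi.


a = 7.3660*cos(-125°) = 7.3660*(-0.57358) = -4.2250
b = 7.3660*sin(-125°) = 7.3660*(-0.81915) = -6.0339

-4.2250 - 6.0339i


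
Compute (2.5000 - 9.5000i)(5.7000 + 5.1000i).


Real = 2.5*5.7 - (-9.5)*5.1 = 14.25 - (-48.45) = 62.7
Imag = 2.5*5.1 + 5.7*(-9.5) = 12.75 - (54.15) = -41.4

62.7000 - 41.4000i


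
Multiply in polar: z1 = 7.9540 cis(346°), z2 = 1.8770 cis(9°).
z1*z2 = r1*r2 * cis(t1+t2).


r = 7.9540 * 1.8770 = 14.9297
theta = 346° + 9° = 355° = 355° (mod 360)

14.9297 cis(355°)


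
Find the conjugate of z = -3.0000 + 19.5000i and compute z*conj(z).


z_bar = -3.0000 - 19.5000i
z*z_bar = (-3)^2 + 19.5^2 = 9 + 380.25 = 389.25

z_bar = -3.0000 - 19.5000i, z*z_bar = 389.25


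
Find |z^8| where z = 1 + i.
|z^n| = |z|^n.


|z| = sqrt(1+1) = sqrt(2) = 1.4142
|z^8| = |z|^8 = (sqrt(2))^8 = 2^4 = 16

|z^8| = 16


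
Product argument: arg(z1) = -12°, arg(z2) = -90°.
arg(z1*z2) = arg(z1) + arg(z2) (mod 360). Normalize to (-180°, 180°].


arg(z1*z2) = -12° - 90° = -102°
Normalized to (-180°, 180°]: -102°

-102°


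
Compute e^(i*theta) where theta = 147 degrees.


cos(147°) = -0.8387
sin(147°) = 0.5446

e^(i*147°) = -0.8387 + 0.5446i


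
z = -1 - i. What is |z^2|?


|z| = sqrt(1+1) = sqrt(2) = 1.4142
|z^2| = |z|^2 = (sqrt(2))^2 = 2

|z^2| = 2


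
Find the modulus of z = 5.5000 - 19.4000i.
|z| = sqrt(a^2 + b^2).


|z| = sqrt(5.5^2 + (-19.4)^2) = sqrt(30.25 + 376.36) = sqrt(406.61) = 20.1646

|z| = 20.1646


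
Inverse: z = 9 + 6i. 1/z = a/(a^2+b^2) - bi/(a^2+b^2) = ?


|z|^2 = 81+36 = 117
1/z = (9 - 6i)/117

1/z = 0.0769 - 0.0513i


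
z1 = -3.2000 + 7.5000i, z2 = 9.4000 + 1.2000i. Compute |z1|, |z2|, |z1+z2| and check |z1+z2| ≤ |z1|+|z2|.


|z1| = sqrt((-3.2)^2 + 7.5^2) = sqrt(66.49) = 8.1541
|z2| = sqrt(9.4^2 + 1.2^2) = sqrt(89.8) = 9.4763
z1+z2 = 6.2000 + 8.7000i
|z1+z2| = sqrt(114.13) = 10.6832
|z1|+|z2| = 8.1541 + 9.4763 = 17.6304

|z1+z2| = 10.6832 ≤ |z1|+|z2| = 17.6304 (verified)


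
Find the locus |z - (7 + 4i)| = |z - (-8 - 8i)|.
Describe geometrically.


Equal distances means the locus is the perpendicular bisector of z1 and z2.
Midpoint = ((7+(-8))/2, (4+(-8))/2) = (-0.5000, -2.0000)

Perpendicular bisector through (-0.5000, -2.0000)


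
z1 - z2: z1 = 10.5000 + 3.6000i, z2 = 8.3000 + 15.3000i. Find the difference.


Real: 10.5 - 8.3 = 2.2
Imag: 3.6 - 15.3 = -11.7

2.2000 - 11.7000i


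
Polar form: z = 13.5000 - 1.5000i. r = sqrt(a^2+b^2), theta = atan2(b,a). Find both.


r = sqrt(182.25+2.25) = sqrt(184.5) = 13.5831
theta = atan2(-1.5, 13.5) = -6.3402 degrees

r = 13.5831, theta = -6.3402 degrees


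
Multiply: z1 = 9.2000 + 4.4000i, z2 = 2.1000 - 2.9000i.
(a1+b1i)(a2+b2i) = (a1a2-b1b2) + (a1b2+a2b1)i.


Real = 9.2*2.1 - 4.4*(-2.9) = 19.32 - (-12.76) = 32.08
Imag = 9.2*(-2.9) + 2.1*4.4 = -26.68 + 9.24 = -17.44

32.0800 - 17.4400i


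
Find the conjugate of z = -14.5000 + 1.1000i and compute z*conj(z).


z_bar = -14.5000 - 1.1000i
z*z_bar = (-14.5)^2 + 1.1^2 = 210.25 + 1.21 = 211.46

z_bar = -14.5000 - 1.1000i, z*z_bar = 211.46


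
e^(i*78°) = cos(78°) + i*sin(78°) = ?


cos(78°) = 0.2079
sin(78°) = 0.9781

e^(i*78°) = 0.2079 + 0.9781i


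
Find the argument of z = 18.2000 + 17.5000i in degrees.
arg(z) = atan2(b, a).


Re = 18.2, Im = 17.5
arg = atan2(17.5, 18.2) = 43.8767 degrees

arg(z) = 43.8767 degrees


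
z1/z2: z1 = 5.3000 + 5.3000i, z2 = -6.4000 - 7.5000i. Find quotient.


Conjugate of z2 = -6.4000 + 7.5000i
Numerator: (5.3000 + 5.3000i)(-6.4000 + 7.5000i) = -73.6700 + 5.8300i
Denominator: (-6.4)^2 + (-7.5)^2 = 97.21
Result = (-73.6700 + 5.8300i)/97.21

-0.7578 + 0.0600i


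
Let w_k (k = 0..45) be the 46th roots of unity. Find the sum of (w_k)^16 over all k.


The roots are w_k = w^k with w = e^(2*pi*i/46), and (w^k)^16 = (w^16)^k.
So S = 1 + u + u^2 + ... + u^(45) with u = w^16.
16 = 0*46 + 16, so 16 is not a multiple of 46: u = w^16 ≠ 1 (w is a primitive 46th root), while u^46 = (w^46)^16 = 1.
Geometric series: S = (1 - u^46)/(1 - u) = (1 - 1)/(1 - u) = 0

S = 0


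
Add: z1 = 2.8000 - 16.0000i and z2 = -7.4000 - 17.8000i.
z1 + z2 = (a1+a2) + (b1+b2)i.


Real: 2.8 - 7.4 = -4.6
Imag: -16 - 17.8 = -33.8

-4.6000 - 33.8000i


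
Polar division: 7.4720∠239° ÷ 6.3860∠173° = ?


r = 7.4720 / 6.3860 = 1.1701
theta = 239° - 173° = 66° = 66° (mod 360)

1.1701 cis(66°)


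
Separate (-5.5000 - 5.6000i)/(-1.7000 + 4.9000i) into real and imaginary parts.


Multiply by conjugate: (-5.5000 - 5.6000i)(-1.7000 - 4.9000i) / ((-1.7)^2 + 4.9^2)
Numerator real = -5.5*(-1.7) - (5.6)*4.9 = -18.09
Numerator imag = -5.6*(-1.7) - (-5.5)*4.9 = 36.47
Denominator = 26.9
Re(z) = -18.09/26.9 = -0.6725
Im(z) = 36.47/26.9 = 1.3558

Re(z) = -0.6725, Im(z) = 1.3558


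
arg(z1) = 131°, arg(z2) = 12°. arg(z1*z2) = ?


arg(z1*z2) = 131° + 12° = 143°
Normalized to (-180°, 180°]: 143°

143°


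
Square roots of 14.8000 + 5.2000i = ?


|z| = sqrt(219.04+27.04) = 15.6869
sqrt((|z|+a)/2) = sqrt((15.6869+14.8)/2) = sqrt(15.2435) = 3.9043
sqrt((|z|-a)/2) = sqrt((15.6869-14.8)/2) = sqrt(0.4435) = 0.6659

±(3.9043 + 0.6659i) i.e. 3.9043 + 0.6659i and -3.9043 - 0.6659i


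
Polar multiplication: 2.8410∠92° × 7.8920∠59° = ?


r = 2.8410 * 7.8920 = 22.4212
theta = 92° + 59° = 151° = 151° (mod 360)

22.4212 cis(151°)


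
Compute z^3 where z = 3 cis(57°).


r^3 = 3^3 = 27
n*theta = 3*57° = 171° = 171° (mod 360)
a = 27*cos(171°) = -26.6676
b = 27*sin(171°) = 4.2237

27 cis(171°) = -26.6676 + 4.2237i


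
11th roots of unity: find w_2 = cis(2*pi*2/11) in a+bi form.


Angle = 360*2/11 = 65.4545°
a = cos(65.4545°) = 0.4154
b = sin(65.4545°) = 0.9096

0.4154 + 0.9096i


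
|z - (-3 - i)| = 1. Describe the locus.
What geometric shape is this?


|z - z0| = r is a circle with center z0 and radius r.
Center = (-3, -1), radius = 1

Circle with center (-3, -1) and radius 1


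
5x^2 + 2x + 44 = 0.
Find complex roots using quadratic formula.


disc = 2^2 - 4*5*44 = 4 - 880 = -876
sqrt(|disc|) = sqrt(876) = 29.5973
Real part = -2/(2*5) = -0.2000
Imag part = 29.5973/(2*5) = 2.9597

-0.2000 ± 2.9597i


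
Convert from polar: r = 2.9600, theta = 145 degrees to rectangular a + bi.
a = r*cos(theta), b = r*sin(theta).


a = 2.9600*cos(145°) = 2.9600*(-0.81915) = -2.4247
b = 2.9600*sin(145°) = 2.9600*0.57358 = 1.6978

-2.4247 + 1.6978i


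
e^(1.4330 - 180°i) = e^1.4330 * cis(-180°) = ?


e^1.4330 = 4.1913
cos(-180°) = -1
sin(-180°) = 0
Real = 4.1913*(-1) = -4.1913
Imag = 4.1913*0 = 0

-4.1913 + 0i


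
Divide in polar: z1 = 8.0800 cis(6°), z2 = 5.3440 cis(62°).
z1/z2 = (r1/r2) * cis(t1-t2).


r = 8.0800 / 5.3440 = 1.5120
theta = 6° - 62° = -56° = 304° (mod 360)

1.5120 cis(304°)


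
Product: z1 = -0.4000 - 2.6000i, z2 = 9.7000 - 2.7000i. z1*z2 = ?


Real = -0.4*9.7 - (-2.6)*(-2.7) = -3.88 - 7.02 = -10.9
Imag = -0.4*(-2.7) + 9.7*(-2.6) = 1.08 - (25.22) = -24.14

-10.9000 - 24.1400i


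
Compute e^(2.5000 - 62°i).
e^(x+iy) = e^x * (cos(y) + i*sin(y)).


e^2.5000 = 12.1825
cos(-62°) = 0.46947
sin(-62°) = -0.88295
Real = 12.1825*0.46947 = 5.7193
Imag = 12.1825*(-0.88295) = -10.7565

5.7193 - 10.7565i


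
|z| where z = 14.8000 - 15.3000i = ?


|z| = sqrt(14.8^2 + (-15.3)^2) = sqrt(219.04 + 234.09) = sqrt(453.13) = 21.2869

|z| = 21.2869


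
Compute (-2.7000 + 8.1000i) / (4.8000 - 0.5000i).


Conjugate of z2 = 4.8000 + 0.5000i
Numerator: (-2.7000 + 8.1000i)(4.8000 + 0.5000i) = -17.0100 + 37.5300i
Denominator: 4.8^2 + (-0.5)^2 = 23.29
Result = (-17.0100 + 37.5300i)/23.29

-0.7304 + 1.6114i


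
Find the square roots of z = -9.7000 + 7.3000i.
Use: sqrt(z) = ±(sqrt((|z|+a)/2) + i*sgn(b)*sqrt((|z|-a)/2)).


|z| = sqrt(94.09+53.29) = 12.1400
sqrt((|z|+a)/2) = sqrt((12.1400+(-9.7))/2) = sqrt(1.2200) = 1.1045
sqrt((|z|-a)/2) = sqrt((12.1400-(-9.7))/2) = sqrt(10.9200) = 3.3045

±(1.1045 + 3.3045i) i.e. 1.1045 + 3.3045i and -1.1045 - 3.3045i


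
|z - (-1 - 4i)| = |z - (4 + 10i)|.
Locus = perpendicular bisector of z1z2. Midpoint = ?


Equal distances means the locus is the perpendicular bisector of z1 and z2.
Midpoint = ((-1+4)/2, (-4+10)/2) = (1.5000, 3.0000)

Perpendicular bisector through (1.5000, 3.0000)


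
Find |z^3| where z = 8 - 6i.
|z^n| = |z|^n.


|z| = sqrt(64+36) = sqrt(100) = 10
|z^3| = |z|^3 = 10^3 = 1000

|z^3| = 1000


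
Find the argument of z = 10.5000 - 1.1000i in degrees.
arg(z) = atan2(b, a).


Re = 10.5, Im = -1.1
arg = atan2(-1.1, 10.5) = -5.9806 degrees

arg(z) = -5.9806 degrees


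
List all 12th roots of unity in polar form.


The 12th roots of unity are cis(360k/12°) for k=0..11
Angle step = 360/12 = 30°
Primitive root: cis(30°)
Primitive root = 0.8660 + 0.5000i

12 roots at angles: 0°, 30°, 60°, 90°, 120°, 150°, 180°, 210°, 240°, 270°, 300°, 330°


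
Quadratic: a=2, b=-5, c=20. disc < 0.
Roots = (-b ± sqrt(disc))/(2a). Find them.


disc = (-5)^2 - 4*2*20 = 25 - 160 = -135
sqrt(|disc|) = sqrt(135) = 11.6190
Real part = 5/(2*2) = 1.2500
Imag part = 11.6190/(2*2) = 2.9047

1.2500 ± 2.9047i


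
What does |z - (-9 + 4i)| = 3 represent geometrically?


|z - z0| = r is a circle with center z0 and radius r.
Center = (-9, 4), radius = 3

Circle with center (-9, 4) and radius 3


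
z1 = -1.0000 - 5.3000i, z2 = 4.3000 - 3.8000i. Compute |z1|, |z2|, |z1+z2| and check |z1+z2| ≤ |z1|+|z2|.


|z1| = sqrt((-1)^2 + (-5.3)^2) = sqrt(29.09) = 5.3935
|z2| = sqrt(4.3^2 + (-3.8)^2) = sqrt(32.93) = 5.7385
z1+z2 = 3.3000 - 9.1000i
|z1+z2| = sqrt(93.7) = 9.6799
|z1|+|z2| = 5.3935 + 5.7385 = 11.1320

|z1+z2| = 9.6799 ≤ |z1|+|z2| = 11.1320 (verified)


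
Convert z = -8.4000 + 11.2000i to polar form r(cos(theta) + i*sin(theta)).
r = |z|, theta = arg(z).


r = sqrt(70.56+125.44) = sqrt(196) = 14.0000
theta = atan2(11.2, -8.4) = 126.8699 degrees

r = 14.0000, theta = 126.8699 degrees


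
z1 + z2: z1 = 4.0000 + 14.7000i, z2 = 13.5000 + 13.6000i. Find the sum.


Real: 4 + 13.5 = 17.5
Imag: 14.7 + 13.6 = 28.3

17.5000 + 28.3000i


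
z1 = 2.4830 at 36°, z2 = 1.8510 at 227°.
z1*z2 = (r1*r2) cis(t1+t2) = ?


r = 2.4830 * 1.8510 = 4.5960
theta = 36° + 227° = 263° = 263° (mod 360)

4.5960 cis(263°)


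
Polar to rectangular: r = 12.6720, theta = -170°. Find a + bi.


a = 12.6720*cos(-170°) = 12.6720*(-0.98481) = -12.4795
b = 12.6720*sin(-170°) = 12.6720*(-0.17365) = -2.2005

-12.4795 - 2.2005i


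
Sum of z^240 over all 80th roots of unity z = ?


The roots are w_k = w^k with w = e^(2*pi*i/80), and (w^k)^240 = (w^240)^k.
So S = 1 + u + u^2 + ... + u^(79) with u = w^240.
240 = 3*80 + 0, so 240 is a multiple of 80 and u = (w^80)^3 = 1.
Every one of the 80 terms equals 1: S = 80

S = 80


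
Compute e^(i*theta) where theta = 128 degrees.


cos(128°) = -0.6157
sin(128°) = 0.7880

e^(i*128°) = -0.6157 + 0.7880i


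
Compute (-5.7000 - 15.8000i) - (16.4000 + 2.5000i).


Real: -5.7 - 16.4 = -22.1
Imag: -15.8 - 2.5 = -18.3

-22.1000 - 18.3000i


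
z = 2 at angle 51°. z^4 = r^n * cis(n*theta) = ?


r^4 = 2^4 = 16
n*theta = 4*51° = 204° = 204° (mod 360)
a = 16*cos(204°) = -14.6167
b = 16*sin(204°) = -6.5078

16 cis(204°) = -14.6167 - 6.5078i


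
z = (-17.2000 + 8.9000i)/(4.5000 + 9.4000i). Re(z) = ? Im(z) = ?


Multiply by conjugate: (-17.2000 + 8.9000i)(4.5000 - 9.4000i) / (4.5^2 + 9.4^2)
Numerator real = -17.2*4.5 + 8.9*9.4 = 6.26
Numerator imag = 8.9*4.5 - (-17.2)*9.4 = 201.73
Denominator = 108.61
Re(z) = 6.26/108.61 = 0.0576
Im(z) = 201.73/108.61 = 1.8574

Re(z) = 0.0576, Im(z) = 1.8574


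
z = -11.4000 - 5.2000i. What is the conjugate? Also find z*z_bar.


z_bar = -11.4000 + 5.2000i
z*z_bar = (-11.4)^2 + (-5.2)^2 = 129.96 + 27.04 = 157

z_bar = -11.4000 + 5.2000i, z*z_bar = 157


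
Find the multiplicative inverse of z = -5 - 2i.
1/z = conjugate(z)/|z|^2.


|z|^2 = 25+4 = 29
1/z = (-5 + 2i)/29

1/z = -0.1724 + 0.0690i


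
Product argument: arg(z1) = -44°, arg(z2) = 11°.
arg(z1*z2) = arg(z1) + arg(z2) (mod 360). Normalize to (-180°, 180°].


arg(z1*z2) = -44° + 11° = -33°
Normalized to (-180°, 180°]: -33°

-33°


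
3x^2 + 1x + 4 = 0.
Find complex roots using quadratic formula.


disc = 1^2 - 4*3*4 = 1 - 48 = -47
sqrt(|disc|) = sqrt(47) = 6.8557
Real part = -1/(2*3) = -0.1667
Imag part = 6.8557/(2*3) = 1.1426

-0.1667 ± 1.1426i


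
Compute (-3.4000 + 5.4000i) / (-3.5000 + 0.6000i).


Conjugate of z2 = -3.5000 - 0.6000i
Numerator: (-3.4000 + 5.4000i)(-3.5000 - 0.6000i) = 15.1400 - 16.8600i
Denominator: (-3.5)^2 + 0.6^2 = 12.61
Result = (15.1400 - 16.8600i)/12.61

1.2006 - 1.3370i


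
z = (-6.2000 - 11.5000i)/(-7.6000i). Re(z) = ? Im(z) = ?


Multiply by conjugate: (-6.2000 - 11.5000i)(7.6000i) / (0^2 + (-7.6)^2)
Numerator real = -6.2*0 - (11.5)*(-7.6) = 87.4
Numerator imag = -11.5*0 - (-6.2)*(-7.6) = -47.12
Denominator = 57.76
Re(z) = 87.4/57.76 = 1.5132
Im(z) = -47.12/57.76 = -0.8158

Re(z) = 1.5132, Im(z) = -0.8158


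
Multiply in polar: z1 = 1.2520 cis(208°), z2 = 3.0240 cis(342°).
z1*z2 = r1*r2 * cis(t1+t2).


r = 1.2520 * 3.0240 = 3.7860
theta = 208° + 342° = 550° = 190° (mod 360)

3.7860 cis(190°)


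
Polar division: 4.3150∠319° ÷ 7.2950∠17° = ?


r = 4.3150 / 7.2950 = 0.5915
theta = 319° - 17° = 302° = 302° (mod 360)

0.5915 cis(302°)


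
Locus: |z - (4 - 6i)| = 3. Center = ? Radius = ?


|z - z0| = r is a circle with center z0 and radius r.
Center = (4, -6), radius = 3

Circle with center (4, -6) and radius 3


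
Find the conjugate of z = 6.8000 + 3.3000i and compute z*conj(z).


z_bar = 6.8000 - 3.3000i
z*z_bar = 6.8^2 + 3.3^2 = 46.24 + 10.89 = 57.13

z_bar = 6.8000 - 3.3000i, z*z_bar = 57.13


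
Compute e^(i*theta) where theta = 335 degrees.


cos(335°) = 0.9063
sin(335°) = -0.4226

e^(i*335°) = 0.9063 - 0.4226i


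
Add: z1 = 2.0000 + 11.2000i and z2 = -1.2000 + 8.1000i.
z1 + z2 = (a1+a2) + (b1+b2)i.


Real: 2 - 1.2 = 0.8
Imag: 11.2 + 8.1 = 19.3

0.8000 + 19.3000i


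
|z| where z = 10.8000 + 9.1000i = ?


|z| = sqrt(10.8^2 + 9.1^2) = sqrt(116.64 + 82.81) = sqrt(199.45) = 14.1227

|z| = 14.1227


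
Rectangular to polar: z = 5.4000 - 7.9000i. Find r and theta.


r = sqrt(29.16+62.41) = sqrt(91.57) = 9.5692
theta = atan2(-7.9, 5.4) = -55.6457 degrees

r = 9.5692, theta = -55.6457 degrees


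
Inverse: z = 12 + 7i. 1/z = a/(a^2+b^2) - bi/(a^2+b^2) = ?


|z|^2 = 144+49 = 193
1/z = (12 - 7i)/193

1/z = 0.0622 - 0.0363i


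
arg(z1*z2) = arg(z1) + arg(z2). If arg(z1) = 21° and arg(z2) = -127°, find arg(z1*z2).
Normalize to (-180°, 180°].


arg(z1*z2) = 21° - 127° = -106°
Normalized to (-180°, 180°]: -106°

-106°


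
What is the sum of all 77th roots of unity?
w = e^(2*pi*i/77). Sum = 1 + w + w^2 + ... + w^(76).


The sum of all 77th roots of unity is 0.
Geometric series: (1 - w^77)/(1 - w) = (1-1)/(1-w) = 0 since w^77 = 1, w ≠ 1.
Alternatively: coefficient of z^76 in z^77 - 1 is 0.

0


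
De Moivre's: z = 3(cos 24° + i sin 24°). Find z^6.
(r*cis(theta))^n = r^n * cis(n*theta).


r^6 = 3^6 = 729
n*theta = 6*24° = 144° = 144° (mod 360)
a = 729*cos(144°) = -589.7734
b = 729*sin(144°) = 428.4954

729 cis(144°) = -589.7734 + 428.4954i


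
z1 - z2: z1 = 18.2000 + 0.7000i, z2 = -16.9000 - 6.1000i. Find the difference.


Real: 18.2 + 16.9 = 35.1
Imag: 0.7 + 6.1 = 6.8

35.1000 + 6.8000i


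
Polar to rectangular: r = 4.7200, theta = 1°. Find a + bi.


a = 4.7200*cos(1°) = 4.7200*0.99985 = 4.7193
b = 4.7200*sin(1°) = 4.7200*0.01745 = 0.0824

4.7193 + 0.0824i


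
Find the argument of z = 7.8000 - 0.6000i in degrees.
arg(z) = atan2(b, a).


Re = 7.8, Im = -0.6
arg = atan2(-0.6, 7.8) = -4.3987 degrees

arg(z) = -4.3987 degrees


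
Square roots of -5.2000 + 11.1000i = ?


|z| = sqrt(27.04+123.21) = 12.2577
sqrt((|z|+a)/2) = sqrt((12.2577+(-5.2))/2) = sqrt(3.5288) = 1.8785
sqrt((|z|-a)/2) = sqrt((12.2577-(-5.2))/2) = sqrt(8.7288) = 2.9545

±(1.8785 + 2.9545i) i.e. 1.8785 + 2.9545i and -1.8785 - 2.9545i


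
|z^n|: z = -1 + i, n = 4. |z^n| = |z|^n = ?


|z| = sqrt(1+1) = sqrt(2) = 1.4142
|z^4| = |z|^4 = (sqrt(2))^4 = 2^2 = 4

|z^4| = 4


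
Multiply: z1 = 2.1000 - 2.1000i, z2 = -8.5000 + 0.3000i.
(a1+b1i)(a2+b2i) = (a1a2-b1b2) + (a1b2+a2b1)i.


Real = 2.1*(-8.5) - (-2.1)*0.3 = -17.85 - (-0.63) = -17.22
Imag = 2.1*0.3 - (8.5)*(-2.1) = 0.63 + 17.85 = 18.48

-17.2200 + 18.4800i


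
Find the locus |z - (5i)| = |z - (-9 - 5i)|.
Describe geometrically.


Equal distances means the locus is the perpendicular bisector of z1 and z2.
Midpoint = ((0+(-9))/2, (5+(-5))/2) = (-4.5000, 0)

Perpendicular bisector through (-4.5000, 0)
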